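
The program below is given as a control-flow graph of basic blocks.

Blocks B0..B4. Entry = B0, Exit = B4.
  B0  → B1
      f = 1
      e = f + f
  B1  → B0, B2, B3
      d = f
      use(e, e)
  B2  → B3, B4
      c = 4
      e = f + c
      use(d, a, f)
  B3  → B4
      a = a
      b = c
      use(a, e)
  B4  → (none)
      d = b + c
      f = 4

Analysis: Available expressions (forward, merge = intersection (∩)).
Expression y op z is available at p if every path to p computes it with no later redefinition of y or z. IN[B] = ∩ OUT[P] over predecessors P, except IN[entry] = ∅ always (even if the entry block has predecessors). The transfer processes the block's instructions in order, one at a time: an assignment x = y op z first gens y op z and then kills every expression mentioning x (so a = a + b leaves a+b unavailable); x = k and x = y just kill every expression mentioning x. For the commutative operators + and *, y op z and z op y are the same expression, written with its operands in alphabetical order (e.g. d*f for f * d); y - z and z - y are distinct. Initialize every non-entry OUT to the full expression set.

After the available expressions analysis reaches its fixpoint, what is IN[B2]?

Answer: {f+f}

Working:
Fixpoint table:
  B0:  IN={}  OUT={f+f}
  B1:  IN={f+f}  OUT={f+f}
  B2:  IN={f+f}  OUT={c+f, f+f}
  B3:  IN={f+f}  OUT={f+f}
  B4:  IN={f+f}  OUT={b+c}

Merge at B2: IN[B2] = OUT[B1] = {f+f}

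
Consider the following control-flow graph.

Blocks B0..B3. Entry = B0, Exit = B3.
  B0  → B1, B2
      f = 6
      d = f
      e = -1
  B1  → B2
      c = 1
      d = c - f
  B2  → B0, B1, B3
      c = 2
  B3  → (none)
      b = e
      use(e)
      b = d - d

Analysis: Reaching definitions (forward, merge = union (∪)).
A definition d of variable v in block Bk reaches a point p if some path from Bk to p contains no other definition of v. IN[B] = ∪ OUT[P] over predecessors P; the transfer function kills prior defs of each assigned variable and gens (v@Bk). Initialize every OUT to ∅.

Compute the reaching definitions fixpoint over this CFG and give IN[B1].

Fixpoint table:
  B0: | IN={c@B2, d@B0, d@B1, e@B0, f@B0} | OUT={c@B2, d@B0, e@B0, f@B0}
  B1: | IN={c@B2, d@B0, d@B1, e@B0, f@B0} | OUT={c@B1, d@B1, e@B0, f@B0}
  B2: | IN={c@B1, c@B2, d@B0, d@B1, e@B0, f@B0} | OUT={c@B2, d@B0, d@B1, e@B0, f@B0}
  B3: | IN={c@B2, d@B0, d@B1, e@B0, f@B0} | OUT={b@B3, c@B2, d@B0, d@B1, e@B0, f@B0}

Merge at B1: IN[B1] = OUT[B0] ⊔ OUT[B2] = {c@B2, d@B0, d@B1, e@B0, f@B0}

Answer: {c@B2, d@B0, d@B1, e@B0, f@B0}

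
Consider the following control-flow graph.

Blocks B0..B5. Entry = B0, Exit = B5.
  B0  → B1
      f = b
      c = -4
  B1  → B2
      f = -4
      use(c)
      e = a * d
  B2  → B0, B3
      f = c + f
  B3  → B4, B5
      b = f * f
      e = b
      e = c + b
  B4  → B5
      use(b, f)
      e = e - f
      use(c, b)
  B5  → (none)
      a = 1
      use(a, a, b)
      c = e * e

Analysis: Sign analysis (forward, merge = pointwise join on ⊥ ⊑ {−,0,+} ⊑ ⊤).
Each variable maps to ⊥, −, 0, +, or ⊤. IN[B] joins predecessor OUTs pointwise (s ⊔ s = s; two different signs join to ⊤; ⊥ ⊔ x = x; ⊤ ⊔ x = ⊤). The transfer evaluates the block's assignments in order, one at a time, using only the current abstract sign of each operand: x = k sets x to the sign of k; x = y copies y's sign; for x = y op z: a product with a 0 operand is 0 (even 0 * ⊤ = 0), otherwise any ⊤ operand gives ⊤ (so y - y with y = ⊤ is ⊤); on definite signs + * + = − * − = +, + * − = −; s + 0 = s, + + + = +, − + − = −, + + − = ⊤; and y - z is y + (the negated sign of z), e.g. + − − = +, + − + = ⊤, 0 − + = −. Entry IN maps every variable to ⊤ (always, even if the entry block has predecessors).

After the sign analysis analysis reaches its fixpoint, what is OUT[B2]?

Fixpoint table:
  B0: | IN=(all ⊤) | OUT={c:-; rest ⊤}
  B1: | IN={c:-; rest ⊤} | OUT={c:-, f:-; rest ⊤}
  B2: | IN={c:-, f:-; rest ⊤} | OUT={c:-, f:-; rest ⊤}
  B3: | IN={c:-, f:-; rest ⊤} | OUT={b:+, c:-, f:-; rest ⊤}
  B4: | IN={b:+, c:-, f:-; rest ⊤} | OUT={b:+, c:-, f:-; rest ⊤}
  B5: | IN={b:+, c:-, f:-; rest ⊤} | OUT={a:+, b:+, f:-; rest ⊤}

Merge at B2: IN[B2] = OUT[B1] = {a: ⊤, b: ⊤, c: -, d: ⊤, e: ⊤, f: -}
Applying B2's transfer function to that IN value gives OUT[B2] (row B2 above).

Answer: {a: ⊤, b: ⊤, c: -, d: ⊤, e: ⊤, f: -}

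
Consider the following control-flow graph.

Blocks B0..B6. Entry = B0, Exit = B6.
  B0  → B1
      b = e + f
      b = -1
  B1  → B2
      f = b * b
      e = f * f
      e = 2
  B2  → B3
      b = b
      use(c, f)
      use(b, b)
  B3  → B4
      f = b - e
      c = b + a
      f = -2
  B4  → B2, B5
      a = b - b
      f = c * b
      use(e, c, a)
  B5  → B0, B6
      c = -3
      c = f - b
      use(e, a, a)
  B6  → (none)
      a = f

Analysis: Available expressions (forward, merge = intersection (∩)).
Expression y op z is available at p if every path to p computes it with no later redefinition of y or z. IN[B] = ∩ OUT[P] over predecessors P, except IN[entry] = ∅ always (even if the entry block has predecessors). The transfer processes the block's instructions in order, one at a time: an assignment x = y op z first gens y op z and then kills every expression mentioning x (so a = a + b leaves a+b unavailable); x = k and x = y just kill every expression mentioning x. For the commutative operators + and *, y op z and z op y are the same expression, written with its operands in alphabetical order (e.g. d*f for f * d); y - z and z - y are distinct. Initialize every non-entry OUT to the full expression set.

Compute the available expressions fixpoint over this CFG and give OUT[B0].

Per-block solution:
  B0:   IN={}   OUT={e+f}
  B1:   IN={e+f}   OUT={b*b, f*f}
  B2:   IN={}   OUT={}
  B3:   IN={}   OUT={a+b, b-e}
  B4:   IN={a+b, b-e}   OUT={b*c, b-b, b-e}
  B5:   IN={b*c, b-b, b-e}   OUT={b-b, b-e, f-b}
  B6:   IN={b-b, b-e, f-b}   OUT={b-b, b-e, f-b}

Merge at B0 (entry node, so the boundary value {} is joined with the incoming edge(s)): IN[B0] = {} ∩ OUT[B5] = {}
Applying B0's transfer function to that IN value gives OUT[B0] (row B0 above).

Answer: {e+f}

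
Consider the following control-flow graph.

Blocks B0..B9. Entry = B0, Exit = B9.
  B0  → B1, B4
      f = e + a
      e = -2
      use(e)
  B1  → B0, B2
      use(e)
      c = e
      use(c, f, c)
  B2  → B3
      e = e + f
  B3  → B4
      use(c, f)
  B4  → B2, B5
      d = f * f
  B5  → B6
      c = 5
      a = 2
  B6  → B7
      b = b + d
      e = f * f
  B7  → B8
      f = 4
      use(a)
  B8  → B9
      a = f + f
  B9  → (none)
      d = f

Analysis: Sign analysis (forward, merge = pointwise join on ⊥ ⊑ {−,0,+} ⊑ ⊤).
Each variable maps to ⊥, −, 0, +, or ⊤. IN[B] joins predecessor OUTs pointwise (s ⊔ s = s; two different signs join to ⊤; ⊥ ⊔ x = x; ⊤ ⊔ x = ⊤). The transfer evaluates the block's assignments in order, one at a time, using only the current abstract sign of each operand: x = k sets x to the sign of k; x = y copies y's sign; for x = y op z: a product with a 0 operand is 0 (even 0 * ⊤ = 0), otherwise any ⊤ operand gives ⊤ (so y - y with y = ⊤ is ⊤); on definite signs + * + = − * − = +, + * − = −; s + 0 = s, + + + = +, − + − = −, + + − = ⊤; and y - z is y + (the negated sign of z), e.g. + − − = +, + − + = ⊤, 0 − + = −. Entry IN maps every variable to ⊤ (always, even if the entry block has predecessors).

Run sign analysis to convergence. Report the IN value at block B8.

Answer: {a: +, b: ⊤, c: +, d: ⊤, e: ⊤, f: +}

Derivation:
Converged values:
  B0:   IN=(all ⊤)   OUT={e:-; rest ⊤}
  B1:   IN={e:-; rest ⊤}   OUT={c:-, e:-; rest ⊤}
  B2:   IN=(all ⊤)   OUT=(all ⊤)
  B3:   IN=(all ⊤)   OUT=(all ⊤)
  B4:   IN=(all ⊤)   OUT=(all ⊤)
  B5:   IN=(all ⊤)   OUT={a:+, c:+; rest ⊤}
  B6:   IN={a:+, c:+; rest ⊤}   OUT={a:+, c:+; rest ⊤}
  B7:   IN={a:+, c:+; rest ⊤}   OUT={a:+, c:+, f:+; rest ⊤}
  B8:   IN={a:+, c:+, f:+; rest ⊤}   OUT={a:+, c:+, f:+; rest ⊤}
  B9:   IN={a:+, c:+, f:+; rest ⊤}   OUT={a:+, c:+, d:+, f:+; rest ⊤}

Merge at B8: IN[B8] = OUT[B7] = {a: +, b: ⊤, c: +, d: ⊤, e: ⊤, f: +}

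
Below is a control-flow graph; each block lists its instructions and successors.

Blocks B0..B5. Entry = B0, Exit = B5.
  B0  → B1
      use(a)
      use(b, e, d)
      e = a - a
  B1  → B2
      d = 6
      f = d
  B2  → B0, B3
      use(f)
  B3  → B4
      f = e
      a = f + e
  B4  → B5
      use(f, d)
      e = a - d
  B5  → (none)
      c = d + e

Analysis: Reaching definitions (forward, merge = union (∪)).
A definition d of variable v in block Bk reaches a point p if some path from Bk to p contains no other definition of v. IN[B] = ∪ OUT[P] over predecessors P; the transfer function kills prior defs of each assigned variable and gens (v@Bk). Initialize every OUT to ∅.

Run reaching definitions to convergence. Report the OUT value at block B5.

Converged values:
  B0:   IN={d@B1, e@B0, f@B1}   OUT={d@B1, e@B0, f@B1}
  B1:   IN={d@B1, e@B0, f@B1}   OUT={d@B1, e@B0, f@B1}
  B2:   IN={d@B1, e@B0, f@B1}   OUT={d@B1, e@B0, f@B1}
  B3:   IN={d@B1, e@B0, f@B1}   OUT={a@B3, d@B1, e@B0, f@B3}
  B4:   IN={a@B3, d@B1, e@B0, f@B3}   OUT={a@B3, d@B1, e@B4, f@B3}
  B5:   IN={a@B3, d@B1, e@B4, f@B3}   OUT={a@B3, c@B5, d@B1, e@B4, f@B3}

Merge at B5: IN[B5] = OUT[B4] = {a@B3, d@B1, e@B4, f@B3}
Applying B5's transfer function to that IN value gives OUT[B5] (row B5 above).

Answer: {a@B3, c@B5, d@B1, e@B4, f@B3}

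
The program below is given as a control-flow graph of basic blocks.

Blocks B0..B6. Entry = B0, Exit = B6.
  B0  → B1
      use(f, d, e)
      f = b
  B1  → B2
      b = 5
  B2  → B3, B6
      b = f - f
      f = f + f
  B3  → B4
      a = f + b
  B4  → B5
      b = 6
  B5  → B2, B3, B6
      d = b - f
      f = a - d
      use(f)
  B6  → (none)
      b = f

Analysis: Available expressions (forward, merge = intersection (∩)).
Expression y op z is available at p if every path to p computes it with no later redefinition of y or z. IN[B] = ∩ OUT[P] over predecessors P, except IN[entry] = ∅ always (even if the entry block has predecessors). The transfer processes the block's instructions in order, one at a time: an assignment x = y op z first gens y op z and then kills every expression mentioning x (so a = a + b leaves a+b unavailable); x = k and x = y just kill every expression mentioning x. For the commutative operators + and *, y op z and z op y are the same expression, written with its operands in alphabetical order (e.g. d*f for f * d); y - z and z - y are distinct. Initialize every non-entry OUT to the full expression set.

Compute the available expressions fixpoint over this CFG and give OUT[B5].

Converged values:
  B0: | IN={} | OUT={}
  B1: | IN={} | OUT={}
  B2: | IN={} | OUT={}
  B3: | IN={} | OUT={b+f}
  B4: | IN={b+f} | OUT={}
  B5: | IN={} | OUT={a-d}
  B6: | IN={} | OUT={}

Merge at B5: IN[B5] = OUT[B4] = {}
Applying B5's transfer function to that IN value gives OUT[B5] (row B5 above).

Answer: {a-d}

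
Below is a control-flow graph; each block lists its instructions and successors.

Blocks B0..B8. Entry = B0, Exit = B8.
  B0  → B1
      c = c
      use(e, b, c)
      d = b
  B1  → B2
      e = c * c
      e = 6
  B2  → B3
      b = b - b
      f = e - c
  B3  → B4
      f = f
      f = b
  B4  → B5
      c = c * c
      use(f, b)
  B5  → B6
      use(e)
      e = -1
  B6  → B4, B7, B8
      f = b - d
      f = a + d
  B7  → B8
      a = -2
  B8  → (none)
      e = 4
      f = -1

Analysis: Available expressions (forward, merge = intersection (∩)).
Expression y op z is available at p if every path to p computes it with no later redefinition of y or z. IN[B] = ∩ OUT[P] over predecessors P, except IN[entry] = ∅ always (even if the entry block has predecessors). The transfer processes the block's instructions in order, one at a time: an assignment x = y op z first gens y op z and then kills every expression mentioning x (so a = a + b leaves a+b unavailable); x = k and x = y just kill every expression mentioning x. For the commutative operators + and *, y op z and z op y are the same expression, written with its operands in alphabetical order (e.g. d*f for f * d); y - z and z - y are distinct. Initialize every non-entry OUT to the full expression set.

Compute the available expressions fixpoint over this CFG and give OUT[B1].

Fixpoint table:
  B0:   IN={}   OUT={}
  B1:   IN={}   OUT={c*c}
  B2:   IN={c*c}   OUT={c*c, e-c}
  B3:   IN={c*c, e-c}   OUT={c*c, e-c}
  B4:   IN={}   OUT={}
  B5:   IN={}   OUT={}
  B6:   IN={}   OUT={a+d, b-d}
  B7:   IN={a+d, b-d}   OUT={b-d}
  B8:   IN={b-d}   OUT={b-d}

Merge at B1: IN[B1] = OUT[B0] = {}
Applying B1's transfer function to that IN value gives OUT[B1] (row B1 above).

Answer: {c*c}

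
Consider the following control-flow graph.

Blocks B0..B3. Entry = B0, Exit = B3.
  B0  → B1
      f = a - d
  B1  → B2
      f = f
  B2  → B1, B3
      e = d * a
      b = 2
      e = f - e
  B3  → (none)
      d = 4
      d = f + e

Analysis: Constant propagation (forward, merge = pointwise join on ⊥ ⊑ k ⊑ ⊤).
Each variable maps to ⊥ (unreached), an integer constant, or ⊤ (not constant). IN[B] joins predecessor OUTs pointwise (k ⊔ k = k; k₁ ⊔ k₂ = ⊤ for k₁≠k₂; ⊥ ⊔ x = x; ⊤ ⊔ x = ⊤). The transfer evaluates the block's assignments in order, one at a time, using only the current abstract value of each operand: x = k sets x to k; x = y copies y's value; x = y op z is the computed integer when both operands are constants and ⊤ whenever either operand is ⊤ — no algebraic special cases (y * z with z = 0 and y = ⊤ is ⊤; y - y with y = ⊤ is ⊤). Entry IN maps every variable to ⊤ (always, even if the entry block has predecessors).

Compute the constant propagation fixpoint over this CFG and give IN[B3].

Answer: {a: ⊤, b: 2, c: ⊤, d: ⊤, e: ⊤, f: ⊤}

Derivation:
Per-block solution:
  B0:   IN=(all ⊤)   OUT=(all ⊤)
  B1:   IN=(all ⊤)   OUT=(all ⊤)
  B2:   IN=(all ⊤)   OUT={b:2; rest ⊤}
  B3:   IN={b:2; rest ⊤}   OUT={b:2; rest ⊤}

Merge at B3: IN[B3] = OUT[B2] = {a: ⊤, b: 2, c: ⊤, d: ⊤, e: ⊤, f: ⊤}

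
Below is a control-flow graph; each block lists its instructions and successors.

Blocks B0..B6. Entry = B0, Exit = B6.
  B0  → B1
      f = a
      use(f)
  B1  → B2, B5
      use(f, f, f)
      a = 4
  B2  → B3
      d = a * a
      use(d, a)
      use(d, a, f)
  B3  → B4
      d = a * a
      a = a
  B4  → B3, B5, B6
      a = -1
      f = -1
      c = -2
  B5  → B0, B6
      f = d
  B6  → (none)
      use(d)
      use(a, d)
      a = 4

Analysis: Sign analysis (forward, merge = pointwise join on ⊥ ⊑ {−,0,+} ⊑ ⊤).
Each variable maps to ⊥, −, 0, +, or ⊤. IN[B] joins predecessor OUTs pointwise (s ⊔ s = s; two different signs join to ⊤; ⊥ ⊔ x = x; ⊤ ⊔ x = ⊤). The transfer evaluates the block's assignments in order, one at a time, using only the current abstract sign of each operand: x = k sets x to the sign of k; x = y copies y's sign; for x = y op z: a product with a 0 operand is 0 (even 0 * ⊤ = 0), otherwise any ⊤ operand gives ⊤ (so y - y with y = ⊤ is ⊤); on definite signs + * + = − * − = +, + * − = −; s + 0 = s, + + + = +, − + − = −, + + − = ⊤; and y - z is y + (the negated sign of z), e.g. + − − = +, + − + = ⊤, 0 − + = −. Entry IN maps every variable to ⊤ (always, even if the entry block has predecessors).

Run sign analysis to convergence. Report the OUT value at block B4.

Answer: {a: -, b: ⊤, c: -, d: ⊤, e: ⊤, f: -}

Working:
Fixpoint table:
  B0:  IN=(all ⊤)  OUT=(all ⊤)
  B1:  IN=(all ⊤)  OUT={a:+; rest ⊤}
  B2:  IN={a:+; rest ⊤}  OUT={a:+, d:+; rest ⊤}
  B3:  IN=(all ⊤)  OUT=(all ⊤)
  B4:  IN=(all ⊤)  OUT={a:-, c:-, f:-; rest ⊤}
  B5:  IN=(all ⊤)  OUT=(all ⊤)
  B6:  IN=(all ⊤)  OUT={a:+; rest ⊤}

Merge at B4: IN[B4] = OUT[B3] = {a: ⊤, b: ⊤, c: ⊤, d: ⊤, e: ⊤, f: ⊤}
Applying B4's transfer function to that IN value gives OUT[B4] (row B4 above).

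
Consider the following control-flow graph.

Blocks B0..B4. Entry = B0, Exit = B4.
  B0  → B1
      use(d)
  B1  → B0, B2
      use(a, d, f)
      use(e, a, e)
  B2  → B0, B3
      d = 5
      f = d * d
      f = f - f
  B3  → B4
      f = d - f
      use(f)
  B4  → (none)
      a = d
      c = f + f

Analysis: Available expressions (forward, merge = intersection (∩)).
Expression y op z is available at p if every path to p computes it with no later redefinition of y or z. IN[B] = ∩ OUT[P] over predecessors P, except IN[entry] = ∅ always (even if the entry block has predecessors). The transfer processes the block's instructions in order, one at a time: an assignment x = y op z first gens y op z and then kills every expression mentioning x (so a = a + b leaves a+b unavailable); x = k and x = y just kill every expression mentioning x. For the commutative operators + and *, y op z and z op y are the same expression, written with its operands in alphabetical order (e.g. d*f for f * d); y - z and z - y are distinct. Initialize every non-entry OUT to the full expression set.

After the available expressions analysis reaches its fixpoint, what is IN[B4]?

Answer: {d*d}

Derivation:
Per-block solution:
  B0:  IN={}  OUT={}
  B1:  IN={}  OUT={}
  B2:  IN={}  OUT={d*d}
  B3:  IN={d*d}  OUT={d*d}
  B4:  IN={d*d}  OUT={d*d, f+f}

Merge at B4: IN[B4] = OUT[B3] = {d*d}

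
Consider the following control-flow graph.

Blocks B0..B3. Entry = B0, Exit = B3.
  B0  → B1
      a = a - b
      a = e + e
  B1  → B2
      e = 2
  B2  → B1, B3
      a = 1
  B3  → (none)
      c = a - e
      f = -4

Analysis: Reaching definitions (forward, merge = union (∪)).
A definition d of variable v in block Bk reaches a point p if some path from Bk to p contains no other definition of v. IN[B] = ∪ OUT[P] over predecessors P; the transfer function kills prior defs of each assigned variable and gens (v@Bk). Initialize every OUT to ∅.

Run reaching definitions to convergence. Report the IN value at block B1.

Converged values:
  B0:  IN={}  OUT={a@B0}
  B1:  IN={a@B0, a@B2, e@B1}  OUT={a@B0, a@B2, e@B1}
  B2:  IN={a@B0, a@B2, e@B1}  OUT={a@B2, e@B1}
  B3:  IN={a@B2, e@B1}  OUT={a@B2, c@B3, e@B1, f@B3}

Merge at B1: IN[B1] = OUT[B0] ⊔ OUT[B2] = {a@B0, a@B2, e@B1}

Answer: {a@B0, a@B2, e@B1}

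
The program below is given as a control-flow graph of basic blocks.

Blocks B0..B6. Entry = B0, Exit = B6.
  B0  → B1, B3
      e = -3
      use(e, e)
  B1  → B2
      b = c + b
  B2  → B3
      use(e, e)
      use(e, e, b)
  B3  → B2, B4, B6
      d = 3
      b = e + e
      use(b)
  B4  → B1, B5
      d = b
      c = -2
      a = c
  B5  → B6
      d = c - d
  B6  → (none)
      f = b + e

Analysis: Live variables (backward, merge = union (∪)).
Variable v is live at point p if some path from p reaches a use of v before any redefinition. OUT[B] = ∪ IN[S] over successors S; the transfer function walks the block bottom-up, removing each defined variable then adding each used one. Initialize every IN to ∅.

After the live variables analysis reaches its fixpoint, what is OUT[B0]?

Answer: {b, c, e}

Derivation:
Converged values:
  B0:  IN={b, c}  OUT={b, c, e}
  B1:  IN={b, c, e}  OUT={b, e}
  B2:  IN={b, e}  OUT={e}
  B3:  IN={e}  OUT={b, e}
  B4:  IN={b, e}  OUT={b, c, d, e}
  B5:  IN={b, c, d, e}  OUT={b, e}
  B6:  IN={b, e}  OUT={}

Merge at B0: OUT[B0] = IN[B1] ⊔ IN[B3] = {b, c, e}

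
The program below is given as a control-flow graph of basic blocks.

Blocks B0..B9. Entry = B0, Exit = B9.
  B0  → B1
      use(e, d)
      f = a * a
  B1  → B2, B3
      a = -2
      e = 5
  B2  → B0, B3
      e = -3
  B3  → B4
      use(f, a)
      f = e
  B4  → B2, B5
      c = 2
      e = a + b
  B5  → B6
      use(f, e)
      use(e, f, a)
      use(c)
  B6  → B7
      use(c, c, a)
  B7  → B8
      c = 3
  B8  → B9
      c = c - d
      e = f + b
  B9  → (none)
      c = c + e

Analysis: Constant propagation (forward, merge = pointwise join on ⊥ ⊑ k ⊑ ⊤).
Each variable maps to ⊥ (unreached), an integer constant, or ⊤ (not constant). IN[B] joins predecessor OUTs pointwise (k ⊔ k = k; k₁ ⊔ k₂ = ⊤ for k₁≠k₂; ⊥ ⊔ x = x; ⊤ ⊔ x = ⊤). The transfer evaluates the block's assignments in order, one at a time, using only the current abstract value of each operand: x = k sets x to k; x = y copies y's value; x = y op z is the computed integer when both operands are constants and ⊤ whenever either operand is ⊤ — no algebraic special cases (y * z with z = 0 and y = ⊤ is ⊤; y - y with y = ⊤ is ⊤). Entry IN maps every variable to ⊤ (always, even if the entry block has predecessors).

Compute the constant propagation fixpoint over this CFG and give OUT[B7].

Answer: {a: -2, b: ⊤, c: 3, d: ⊤, e: ⊤, f: ⊤}

Derivation:
Per-block solution:
  B0:  IN=(all ⊤)  OUT=(all ⊤)
  B1:  IN=(all ⊤)  OUT={a:-2, e:5; rest ⊤}
  B2:  IN={a:-2; rest ⊤}  OUT={a:-2, e:-3; rest ⊤}
  B3:  IN={a:-2; rest ⊤}  OUT={a:-2; rest ⊤}
  B4:  IN={a:-2; rest ⊤}  OUT={a:-2, c:2; rest ⊤}
  B5:  IN={a:-2, c:2; rest ⊤}  OUT={a:-2, c:2; rest ⊤}
  B6:  IN={a:-2, c:2; rest ⊤}  OUT={a:-2, c:2; rest ⊤}
  B7:  IN={a:-2, c:2; rest ⊤}  OUT={a:-2, c:3; rest ⊤}
  B8:  IN={a:-2, c:3; rest ⊤}  OUT={a:-2; rest ⊤}
  B9:  IN={a:-2; rest ⊤}  OUT={a:-2; rest ⊤}

Merge at B7: IN[B7] = OUT[B6] = {a: -2, b: ⊤, c: 2, d: ⊤, e: ⊤, f: ⊤}
Applying B7's transfer function to that IN value gives OUT[B7] (row B7 above).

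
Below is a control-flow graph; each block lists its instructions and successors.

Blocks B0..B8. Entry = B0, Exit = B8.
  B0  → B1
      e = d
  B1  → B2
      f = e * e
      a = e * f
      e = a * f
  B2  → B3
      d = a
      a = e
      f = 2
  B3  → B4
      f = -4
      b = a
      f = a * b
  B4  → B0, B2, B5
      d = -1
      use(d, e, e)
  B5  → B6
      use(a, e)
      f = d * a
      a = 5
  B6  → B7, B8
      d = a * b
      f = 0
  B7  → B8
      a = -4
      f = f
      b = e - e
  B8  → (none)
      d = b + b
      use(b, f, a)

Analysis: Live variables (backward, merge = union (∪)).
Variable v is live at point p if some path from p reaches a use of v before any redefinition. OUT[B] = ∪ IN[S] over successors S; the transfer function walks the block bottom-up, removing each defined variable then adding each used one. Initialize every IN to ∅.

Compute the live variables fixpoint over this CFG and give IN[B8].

Fixpoint table:
  B0:  IN={d}  OUT={e}
  B1:  IN={e}  OUT={a, e}
  B2:  IN={a, e}  OUT={a, e}
  B3:  IN={a, e}  OUT={a, b, e}
  B4:  IN={a, b, e}  OUT={a, b, d, e}
  B5:  IN={a, b, d, e}  OUT={a, b, e}
  B6:  IN={a, b, e}  OUT={a, b, e, f}
  B7:  IN={e, f}  OUT={a, b, f}
  B8:  IN={a, b, f}  OUT={}

B8 is the boundary node: OUT[B8] = {}
Applying B8's transfer function to that OUT value gives IN[B8] (row B8 above).

Answer: {a, b, f}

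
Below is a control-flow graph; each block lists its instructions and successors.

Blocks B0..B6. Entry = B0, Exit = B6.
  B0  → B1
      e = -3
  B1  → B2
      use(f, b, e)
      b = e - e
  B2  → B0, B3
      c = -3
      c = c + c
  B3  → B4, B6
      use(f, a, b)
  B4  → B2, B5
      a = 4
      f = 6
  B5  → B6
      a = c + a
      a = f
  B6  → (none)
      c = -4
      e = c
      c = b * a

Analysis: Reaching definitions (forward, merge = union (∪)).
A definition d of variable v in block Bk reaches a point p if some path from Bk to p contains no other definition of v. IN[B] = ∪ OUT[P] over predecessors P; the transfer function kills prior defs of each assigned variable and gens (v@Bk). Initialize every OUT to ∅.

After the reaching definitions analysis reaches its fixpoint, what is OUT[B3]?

Converged values:
  B0:   IN={a@B4, b@B1, c@B2, e@B0, f@B4}   OUT={a@B4, b@B1, c@B2, e@B0, f@B4}
  B1:   IN={a@B4, b@B1, c@B2, e@B0, f@B4}   OUT={a@B4, b@B1, c@B2, e@B0, f@B4}
  B2:   IN={a@B4, b@B1, c@B2, e@B0, f@B4}   OUT={a@B4, b@B1, c@B2, e@B0, f@B4}
  B3:   IN={a@B4, b@B1, c@B2, e@B0, f@B4}   OUT={a@B4, b@B1, c@B2, e@B0, f@B4}
  B4:   IN={a@B4, b@B1, c@B2, e@B0, f@B4}   OUT={a@B4, b@B1, c@B2, e@B0, f@B4}
  B5:   IN={a@B4, b@B1, c@B2, e@B0, f@B4}   OUT={a@B5, b@B1, c@B2, e@B0, f@B4}
  B6:   IN={a@B4, a@B5, b@B1, c@B2, e@B0, f@B4}   OUT={a@B4, a@B5, b@B1, c@B6, e@B6, f@B4}

Merge at B3: IN[B3] = OUT[B2] = {a@B4, b@B1, c@B2, e@B0, f@B4}
Applying B3's transfer function to that IN value gives OUT[B3] (row B3 above).

Answer: {a@B4, b@B1, c@B2, e@B0, f@B4}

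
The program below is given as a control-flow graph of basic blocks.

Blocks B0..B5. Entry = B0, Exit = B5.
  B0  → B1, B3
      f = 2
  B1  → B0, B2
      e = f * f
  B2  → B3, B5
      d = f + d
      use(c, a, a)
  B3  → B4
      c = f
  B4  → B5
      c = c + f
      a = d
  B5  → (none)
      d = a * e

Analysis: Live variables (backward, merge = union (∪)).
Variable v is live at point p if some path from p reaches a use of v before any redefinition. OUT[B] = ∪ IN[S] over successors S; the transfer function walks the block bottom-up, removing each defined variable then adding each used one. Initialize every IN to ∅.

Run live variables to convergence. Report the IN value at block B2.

Converged values:
  B0:  IN={a, c, d, e}  OUT={a, c, d, e, f}
  B1:  IN={a, c, d, f}  OUT={a, c, d, e, f}
  B2:  IN={a, c, d, e, f}  OUT={a, d, e, f}
  B3:  IN={d, e, f}  OUT={c, d, e, f}
  B4:  IN={c, d, e, f}  OUT={a, e}
  B5:  IN={a, e}  OUT={}

Merge at B2: OUT[B2] = IN[B3] ⊔ IN[B5] = {a, d, e, f}
Applying B2's transfer function to that OUT value gives IN[B2] (row B2 above).

Answer: {a, c, d, e, f}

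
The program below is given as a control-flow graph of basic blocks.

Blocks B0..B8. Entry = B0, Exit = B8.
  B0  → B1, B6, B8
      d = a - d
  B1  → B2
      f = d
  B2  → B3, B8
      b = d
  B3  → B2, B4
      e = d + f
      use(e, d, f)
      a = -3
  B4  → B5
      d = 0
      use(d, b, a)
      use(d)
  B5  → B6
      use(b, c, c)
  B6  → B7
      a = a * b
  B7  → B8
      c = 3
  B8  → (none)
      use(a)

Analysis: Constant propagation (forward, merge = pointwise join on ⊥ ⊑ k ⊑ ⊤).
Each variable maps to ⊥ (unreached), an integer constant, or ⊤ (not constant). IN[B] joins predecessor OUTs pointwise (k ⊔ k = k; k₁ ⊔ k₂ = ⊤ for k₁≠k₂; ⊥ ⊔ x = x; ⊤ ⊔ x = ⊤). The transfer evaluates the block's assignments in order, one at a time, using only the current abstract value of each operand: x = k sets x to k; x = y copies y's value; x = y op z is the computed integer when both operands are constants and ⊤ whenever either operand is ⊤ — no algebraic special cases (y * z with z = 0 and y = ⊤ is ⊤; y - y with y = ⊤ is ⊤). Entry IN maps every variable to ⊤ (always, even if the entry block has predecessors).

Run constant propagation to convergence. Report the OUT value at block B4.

Converged values:
  B0:  IN=(all ⊤)  OUT=(all ⊤)
  B1:  IN=(all ⊤)  OUT=(all ⊤)
  B2:  IN=(all ⊤)  OUT=(all ⊤)
  B3:  IN=(all ⊤)  OUT={a:-3; rest ⊤}
  B4:  IN={a:-3; rest ⊤}  OUT={a:-3, d:0; rest ⊤}
  B5:  IN={a:-3, d:0; rest ⊤}  OUT={a:-3, d:0; rest ⊤}
  B6:  IN=(all ⊤)  OUT=(all ⊤)
  B7:  IN=(all ⊤)  OUT={c:3; rest ⊤}
  B8:  IN=(all ⊤)  OUT=(all ⊤)

Merge at B4: IN[B4] = OUT[B3] = {a: -3, b: ⊤, c: ⊤, d: ⊤, e: ⊤, f: ⊤}
Applying B4's transfer function to that IN value gives OUT[B4] (row B4 above).

Answer: {a: -3, b: ⊤, c: ⊤, d: 0, e: ⊤, f: ⊤}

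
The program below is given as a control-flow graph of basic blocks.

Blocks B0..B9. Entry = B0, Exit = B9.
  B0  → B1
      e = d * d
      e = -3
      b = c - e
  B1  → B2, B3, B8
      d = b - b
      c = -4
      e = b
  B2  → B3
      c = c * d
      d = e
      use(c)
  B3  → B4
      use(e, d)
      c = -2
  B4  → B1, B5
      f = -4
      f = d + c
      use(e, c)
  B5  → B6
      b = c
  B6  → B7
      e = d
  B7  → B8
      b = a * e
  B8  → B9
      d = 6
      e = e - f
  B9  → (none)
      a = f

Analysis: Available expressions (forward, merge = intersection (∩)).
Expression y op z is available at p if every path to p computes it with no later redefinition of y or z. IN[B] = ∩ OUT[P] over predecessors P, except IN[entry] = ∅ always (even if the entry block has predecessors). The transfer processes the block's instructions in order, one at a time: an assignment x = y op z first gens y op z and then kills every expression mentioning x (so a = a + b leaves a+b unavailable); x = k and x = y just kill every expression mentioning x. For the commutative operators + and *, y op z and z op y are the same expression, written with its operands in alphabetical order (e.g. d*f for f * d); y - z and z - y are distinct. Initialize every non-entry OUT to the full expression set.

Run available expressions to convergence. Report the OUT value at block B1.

Fixpoint table:
  B0:  IN={}  OUT={c-e, d*d}
  B1:  IN={}  OUT={b-b}
  B2:  IN={b-b}  OUT={b-b}
  B3:  IN={b-b}  OUT={b-b}
  B4:  IN={b-b}  OUT={b-b, c+d}
  B5:  IN={b-b, c+d}  OUT={c+d}
  B6:  IN={c+d}  OUT={c+d}
  B7:  IN={c+d}  OUT={a*e, c+d}
  B8:  IN={}  OUT={}
  B9:  IN={}  OUT={}

Merge at B1: IN[B1] = OUT[B0] ∩ OUT[B4] = {}
Applying B1's transfer function to that IN value gives OUT[B1] (row B1 above).

Answer: {b-b}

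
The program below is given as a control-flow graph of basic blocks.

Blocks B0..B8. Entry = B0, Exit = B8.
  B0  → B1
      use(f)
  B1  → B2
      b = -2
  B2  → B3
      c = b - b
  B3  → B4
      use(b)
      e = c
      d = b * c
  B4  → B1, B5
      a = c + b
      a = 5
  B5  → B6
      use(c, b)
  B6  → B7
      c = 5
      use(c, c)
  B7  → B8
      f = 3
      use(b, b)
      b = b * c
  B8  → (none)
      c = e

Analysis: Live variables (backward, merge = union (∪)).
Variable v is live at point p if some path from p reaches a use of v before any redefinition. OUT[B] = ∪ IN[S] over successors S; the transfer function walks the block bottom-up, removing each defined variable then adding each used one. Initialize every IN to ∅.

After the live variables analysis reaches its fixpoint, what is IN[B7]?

Answer: {b, c, e}

Working:
Fixpoint table:
  B0: | IN={f} | OUT={}
  B1: | IN={} | OUT={b}
  B2: | IN={b} | OUT={b, c}
  B3: | IN={b, c} | OUT={b, c, e}
  B4: | IN={b, c, e} | OUT={b, c, e}
  B5: | IN={b, c, e} | OUT={b, e}
  B6: | IN={b, e} | OUT={b, c, e}
  B7: | IN={b, c, e} | OUT={e}
  B8: | IN={e} | OUT={}

Merge at B7: OUT[B7] = IN[B8] = {e}
Applying B7's transfer function to that OUT value gives IN[B7] (row B7 above).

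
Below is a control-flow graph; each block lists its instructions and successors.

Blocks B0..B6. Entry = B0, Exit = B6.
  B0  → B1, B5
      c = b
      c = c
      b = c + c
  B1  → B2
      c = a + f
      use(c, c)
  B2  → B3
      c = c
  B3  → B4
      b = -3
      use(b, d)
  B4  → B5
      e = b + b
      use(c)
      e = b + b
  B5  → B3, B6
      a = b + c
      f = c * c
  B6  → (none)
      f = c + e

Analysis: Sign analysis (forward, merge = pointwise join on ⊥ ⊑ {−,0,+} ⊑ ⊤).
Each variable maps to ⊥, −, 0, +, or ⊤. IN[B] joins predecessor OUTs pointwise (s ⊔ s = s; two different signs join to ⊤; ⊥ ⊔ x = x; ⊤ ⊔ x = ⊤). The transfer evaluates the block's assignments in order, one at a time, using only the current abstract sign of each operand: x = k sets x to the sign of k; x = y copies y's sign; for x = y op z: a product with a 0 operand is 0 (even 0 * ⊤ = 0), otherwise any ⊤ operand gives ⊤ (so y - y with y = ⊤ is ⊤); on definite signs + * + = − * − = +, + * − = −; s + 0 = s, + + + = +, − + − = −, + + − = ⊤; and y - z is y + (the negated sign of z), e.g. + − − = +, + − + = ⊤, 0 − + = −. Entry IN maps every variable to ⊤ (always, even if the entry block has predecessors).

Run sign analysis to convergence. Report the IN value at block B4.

Answer: {a: ⊤, b: -, c: ⊤, d: ⊤, e: ⊤, f: ⊤}

Trace:
Converged values:
  B0:   IN=(all ⊤)   OUT=(all ⊤)
  B1:   IN=(all ⊤)   OUT=(all ⊤)
  B2:   IN=(all ⊤)   OUT=(all ⊤)
  B3:   IN=(all ⊤)   OUT={b:-; rest ⊤}
  B4:   IN={b:-; rest ⊤}   OUT={b:-, e:-; rest ⊤}
  B5:   IN=(all ⊤)   OUT=(all ⊤)
  B6:   IN=(all ⊤)   OUT=(all ⊤)

Merge at B4: IN[B4] = OUT[B3] = {a: ⊤, b: -, c: ⊤, d: ⊤, e: ⊤, f: ⊤}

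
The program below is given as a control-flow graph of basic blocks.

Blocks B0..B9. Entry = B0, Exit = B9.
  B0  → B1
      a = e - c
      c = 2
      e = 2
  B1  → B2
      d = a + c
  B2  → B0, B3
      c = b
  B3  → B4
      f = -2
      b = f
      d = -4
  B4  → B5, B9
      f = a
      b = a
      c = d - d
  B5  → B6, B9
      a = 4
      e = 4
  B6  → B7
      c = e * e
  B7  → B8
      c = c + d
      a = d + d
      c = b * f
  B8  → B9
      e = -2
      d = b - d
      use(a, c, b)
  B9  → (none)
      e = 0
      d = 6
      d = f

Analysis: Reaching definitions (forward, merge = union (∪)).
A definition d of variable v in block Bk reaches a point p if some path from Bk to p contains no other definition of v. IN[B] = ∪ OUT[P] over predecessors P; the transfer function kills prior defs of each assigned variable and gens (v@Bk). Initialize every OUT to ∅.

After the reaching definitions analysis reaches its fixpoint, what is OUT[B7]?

Answer: {a@B7, b@B4, c@B7, d@B3, e@B5, f@B4}

Derivation:
Per-block solution:
  B0: | IN={a@B0, c@B2, d@B1, e@B0} | OUT={a@B0, c@B0, d@B1, e@B0}
  B1: | IN={a@B0, c@B0, d@B1, e@B0} | OUT={a@B0, c@B0, d@B1, e@B0}
  B2: | IN={a@B0, c@B0, d@B1, e@B0} | OUT={a@B0, c@B2, d@B1, e@B0}
  B3: | IN={a@B0, c@B2, d@B1, e@B0} | OUT={a@B0, b@B3, c@B2, d@B3, e@B0, f@B3}
  B4: | IN={a@B0, b@B3, c@B2, d@B3, e@B0, f@B3} | OUT={a@B0, b@B4, c@B4, d@B3, e@B0, f@B4}
  B5: | IN={a@B0, b@B4, c@B4, d@B3, e@B0, f@B4} | OUT={a@B5, b@B4, c@B4, d@B3, e@B5, f@B4}
  B6: | IN={a@B5, b@B4, c@B4, d@B3, e@B5, f@B4} | OUT={a@B5, b@B4, c@B6, d@B3, e@B5, f@B4}
  B7: | IN={a@B5, b@B4, c@B6, d@B3, e@B5, f@B4} | OUT={a@B7, b@B4, c@B7, d@B3, e@B5, f@B4}
  B8: | IN={a@B7, b@B4, c@B7, d@B3, e@B5, f@B4} | OUT={a@B7, b@B4, c@B7, d@B8, e@B8, f@B4}
  B9: | IN={a@B0, a@B5, a@B7, b@B4, c@B4, c@B7, d@B3, d@B8, e@B0, e@B5, e@B8, f@B4} | OUT={a@B0, a@B5, a@B7, b@B4, c@B4, c@B7, d@B9, e@B9, f@B4}

Merge at B7: IN[B7] = OUT[B6] = {a@B5, b@B4, c@B6, d@B3, e@B5, f@B4}
Applying B7's transfer function to that IN value gives OUT[B7] (row B7 above).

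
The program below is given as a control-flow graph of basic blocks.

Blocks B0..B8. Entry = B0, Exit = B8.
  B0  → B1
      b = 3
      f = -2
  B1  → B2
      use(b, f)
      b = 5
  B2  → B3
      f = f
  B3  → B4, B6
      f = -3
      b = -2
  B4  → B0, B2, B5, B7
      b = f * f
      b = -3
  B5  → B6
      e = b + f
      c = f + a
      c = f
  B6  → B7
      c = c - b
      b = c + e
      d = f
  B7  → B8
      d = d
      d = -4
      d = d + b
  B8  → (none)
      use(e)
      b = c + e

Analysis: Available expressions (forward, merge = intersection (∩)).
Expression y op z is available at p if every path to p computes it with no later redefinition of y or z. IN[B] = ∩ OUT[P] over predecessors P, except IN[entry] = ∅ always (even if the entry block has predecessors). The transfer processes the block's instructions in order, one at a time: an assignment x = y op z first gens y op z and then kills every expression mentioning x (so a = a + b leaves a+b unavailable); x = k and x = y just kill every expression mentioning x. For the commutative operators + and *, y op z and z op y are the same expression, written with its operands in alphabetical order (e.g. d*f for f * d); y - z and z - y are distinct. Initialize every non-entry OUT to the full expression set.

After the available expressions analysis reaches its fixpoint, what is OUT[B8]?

Answer: {c+e}

Working:
Per-block solution:
  B0:   IN={}   OUT={}
  B1:   IN={}   OUT={}
  B2:   IN={}   OUT={}
  B3:   IN={}   OUT={}
  B4:   IN={}   OUT={f*f}
  B5:   IN={f*f}   OUT={a+f, b+f, f*f}
  B6:   IN={}   OUT={c+e}
  B7:   IN={}   OUT={}
  B8:   IN={}   OUT={c+e}

Merge at B8: IN[B8] = OUT[B7] = {}
Applying B8's transfer function to that IN value gives OUT[B8] (row B8 above).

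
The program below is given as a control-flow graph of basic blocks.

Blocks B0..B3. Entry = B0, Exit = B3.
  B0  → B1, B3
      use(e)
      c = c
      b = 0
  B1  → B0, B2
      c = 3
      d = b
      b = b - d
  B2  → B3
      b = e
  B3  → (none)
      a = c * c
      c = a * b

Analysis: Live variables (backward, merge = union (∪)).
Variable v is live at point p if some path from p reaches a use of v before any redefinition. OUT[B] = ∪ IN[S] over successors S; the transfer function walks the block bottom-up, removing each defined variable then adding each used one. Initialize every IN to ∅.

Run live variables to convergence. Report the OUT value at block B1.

Answer: {c, e}

Derivation:
Per-block solution:
  B0:   IN={c, e}   OUT={b, c, e}
  B1:   IN={b, e}   OUT={c, e}
  B2:   IN={c, e}   OUT={b, c}
  B3:   IN={b, c}   OUT={}

Merge at B1: OUT[B1] = IN[B0] ⊔ IN[B2] = {c, e}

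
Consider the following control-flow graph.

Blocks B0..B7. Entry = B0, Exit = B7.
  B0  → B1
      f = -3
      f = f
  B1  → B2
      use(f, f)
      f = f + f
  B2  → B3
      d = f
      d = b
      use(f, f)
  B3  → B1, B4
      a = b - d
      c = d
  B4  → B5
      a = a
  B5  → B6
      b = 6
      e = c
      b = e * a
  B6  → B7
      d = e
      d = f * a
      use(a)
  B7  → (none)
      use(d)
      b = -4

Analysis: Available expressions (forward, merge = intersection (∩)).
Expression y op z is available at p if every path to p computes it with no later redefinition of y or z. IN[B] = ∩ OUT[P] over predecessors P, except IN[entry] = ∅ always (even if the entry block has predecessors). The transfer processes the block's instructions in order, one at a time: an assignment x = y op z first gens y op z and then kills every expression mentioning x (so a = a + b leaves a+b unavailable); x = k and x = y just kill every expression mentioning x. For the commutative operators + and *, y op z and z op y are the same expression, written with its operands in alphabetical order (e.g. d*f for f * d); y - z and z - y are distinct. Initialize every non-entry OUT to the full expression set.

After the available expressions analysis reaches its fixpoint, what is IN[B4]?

Per-block solution:
  B0:   IN={}   OUT={}
  B1:   IN={}   OUT={}
  B2:   IN={}   OUT={}
  B3:   IN={}   OUT={b-d}
  B4:   IN={b-d}   OUT={b-d}
  B5:   IN={b-d}   OUT={a*e}
  B6:   IN={a*e}   OUT={a*e, a*f}
  B7:   IN={a*e, a*f}   OUT={a*e, a*f}

Merge at B4: IN[B4] = OUT[B3] = {b-d}

Answer: {b-d}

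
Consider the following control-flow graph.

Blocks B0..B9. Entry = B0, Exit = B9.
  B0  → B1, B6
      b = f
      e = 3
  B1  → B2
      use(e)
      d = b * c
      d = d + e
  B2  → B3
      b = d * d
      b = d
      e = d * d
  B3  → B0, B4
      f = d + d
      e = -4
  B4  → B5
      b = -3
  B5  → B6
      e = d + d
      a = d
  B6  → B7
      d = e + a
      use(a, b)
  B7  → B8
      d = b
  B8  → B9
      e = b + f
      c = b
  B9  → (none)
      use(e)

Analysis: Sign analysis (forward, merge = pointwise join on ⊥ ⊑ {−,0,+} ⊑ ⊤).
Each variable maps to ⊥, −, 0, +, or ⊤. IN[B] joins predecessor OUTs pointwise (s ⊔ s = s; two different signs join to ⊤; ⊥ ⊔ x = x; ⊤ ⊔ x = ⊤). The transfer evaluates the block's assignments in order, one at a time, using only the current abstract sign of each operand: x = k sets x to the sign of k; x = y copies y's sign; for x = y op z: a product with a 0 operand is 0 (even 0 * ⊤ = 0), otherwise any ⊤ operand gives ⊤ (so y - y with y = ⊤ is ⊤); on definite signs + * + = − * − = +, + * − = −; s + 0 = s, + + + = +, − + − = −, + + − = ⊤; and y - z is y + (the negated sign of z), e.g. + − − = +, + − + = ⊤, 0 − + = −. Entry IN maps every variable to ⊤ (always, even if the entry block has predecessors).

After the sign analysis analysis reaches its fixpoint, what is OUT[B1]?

Fixpoint table:
  B0: | IN=(all ⊤) | OUT={e:+; rest ⊤}
  B1: | IN={e:+; rest ⊤} | OUT={e:+; rest ⊤}
  B2: | IN={e:+; rest ⊤} | OUT=(all ⊤)
  B3: | IN=(all ⊤) | OUT={e:-; rest ⊤}
  B4: | IN={e:-; rest ⊤} | OUT={b:-, e:-; rest ⊤}
  B5: | IN={b:-, e:-; rest ⊤} | OUT={b:-; rest ⊤}
  B6: | IN=(all ⊤) | OUT=(all ⊤)
  B7: | IN=(all ⊤) | OUT=(all ⊤)
  B8: | IN=(all ⊤) | OUT=(all ⊤)
  B9: | IN=(all ⊤) | OUT=(all ⊤)

Merge at B1: IN[B1] = OUT[B0] = {a: ⊤, b: ⊤, c: ⊤, d: ⊤, e: +, f: ⊤}
Applying B1's transfer function to that IN value gives OUT[B1] (row B1 above).

Answer: {a: ⊤, b: ⊤, c: ⊤, d: ⊤, e: +, f: ⊤}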